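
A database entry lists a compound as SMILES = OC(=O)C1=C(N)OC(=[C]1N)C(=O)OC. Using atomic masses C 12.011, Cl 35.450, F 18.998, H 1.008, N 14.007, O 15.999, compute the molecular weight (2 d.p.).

200.15 g/mol

First, the molecular formula is C7H8N2O5 (counting implicit H from valence).
  C: 7 × 12.011 = 84.077
  H: 8 × 1.008 = 8.064
  N: 2 × 14.007 = 28.014
  O: 5 × 15.999 = 79.995
Sum: 7×12.011 + 8×1.008 + 2×14.007 + 5×15.999 = 200.150 → 200.15 g/mol.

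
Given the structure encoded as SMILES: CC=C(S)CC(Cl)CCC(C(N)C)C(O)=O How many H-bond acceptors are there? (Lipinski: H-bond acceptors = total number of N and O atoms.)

N atoms: 1; O atoms: 2.
Lipinski HBA = 1 + 2 = 3.

3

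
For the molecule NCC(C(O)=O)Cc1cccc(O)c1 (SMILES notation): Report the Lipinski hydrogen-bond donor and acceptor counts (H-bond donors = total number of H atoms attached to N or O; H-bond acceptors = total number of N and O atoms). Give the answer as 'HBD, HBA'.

Donors: find every N or O and count the H atoms it carries.
  atom 1 (N): bond orders sum to 1 → 2 H
  atom 5 (O): bond orders sum to 1 → 1 H
  atom 6 (O): bond orders sum to 2 → 0 H
  atom 13 (O): bond orders sum to 1 → 1 H
Lipinski HBD = 4.
Acceptors: N atoms = 1, O atoms = 3 → HBA = 4.

4, 4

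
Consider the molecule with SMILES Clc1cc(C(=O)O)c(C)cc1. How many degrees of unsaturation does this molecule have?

5

Molecular formula: C8H7ClO2.
DoU = (2C + 2 + N − H − X) / 2, where X is the halogen count and O/S are ignored.
    = (2·8 + 2 + 0 − 7 − 1) / 2 = 10 / 2 = 5.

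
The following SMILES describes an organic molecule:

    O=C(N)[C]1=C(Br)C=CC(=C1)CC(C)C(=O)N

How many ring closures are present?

1

In SMILES, each pair of matching ring-closure digits denotes one ring-closing bond; the number of such bonds equals the number of independent rings.
Ring-closure bonds here: 1.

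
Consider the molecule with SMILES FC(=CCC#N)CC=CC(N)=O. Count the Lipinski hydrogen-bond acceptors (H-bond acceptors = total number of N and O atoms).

N atoms: 2; O atoms: 1.
Lipinski HBA = 2 + 1 = 3.

3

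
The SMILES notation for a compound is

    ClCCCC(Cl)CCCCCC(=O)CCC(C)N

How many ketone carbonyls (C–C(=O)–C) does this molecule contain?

1

The ketone motif appears at heavy-atom position 12 in the SMILES.
Other groups present: 1 primary amine.
Ketone count: 1.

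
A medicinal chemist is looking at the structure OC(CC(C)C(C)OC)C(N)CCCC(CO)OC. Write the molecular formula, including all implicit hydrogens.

C14H31NO4

Walk through each heavy atom and fill implicit hydrogens from standard valence (C 4, N 3, O 2, S 2, halogen 1):
  atom 1: O, bond orders sum to 1 (valence 2) → 1 H
  atom 2: C, bond orders sum to 3 (valence 4) → 1 H
  atom 3: C, bond orders sum to 2 (valence 4) → 2 H
  atom 4: C, bond orders sum to 3 (valence 4) → 1 H
  atom 5: C, bond orders sum to 1 (valence 4) → 3 H
  atom 6: C, bond orders sum to 3 (valence 4) → 1 H
  atom 7: C, bond orders sum to 1 (valence 4) → 3 H
  atom 8: O, bond orders sum to 2 (valence 2) → 0 H
  atom 9: C, bond orders sum to 1 (valence 4) → 3 H
  atom 10: C, bond orders sum to 3 (valence 4) → 1 H
  atom 11: N, bond orders sum to 1 (valence 3) → 2 H
  atom 12: C, bond orders sum to 2 (valence 4) → 2 H
  atom 13: C, bond orders sum to 2 (valence 4) → 2 H
  atom 14: C, bond orders sum to 2 (valence 4) → 2 H
  atom 15: C, bond orders sum to 3 (valence 4) → 1 H
  atom 16: C, bond orders sum to 2 (valence 4) → 2 H
  atom 17: O, bond orders sum to 1 (valence 2) → 1 H
  atom 18: O, bond orders sum to 2 (valence 2) → 0 H
  atom 19: C, bond orders sum to 1 (valence 4) → 3 H
Totals → C:14, H:31, N:1, O:4.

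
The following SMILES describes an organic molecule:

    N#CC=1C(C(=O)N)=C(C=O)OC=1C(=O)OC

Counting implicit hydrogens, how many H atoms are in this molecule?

Walk through each heavy atom and fill implicit hydrogens from standard valence (C 4, N 3, O 2, S 2, halogen 1):
  atom 1: N, bond orders sum to 3 (valence 3) → 0 H
  atom 2: C, bond orders sum to 4 (valence 4) → 0 H
  atom 3: C, bond orders sum to 4 (valence 4) → 0 H
  atom 4: C, bond orders sum to 4 (valence 4) → 0 H
  atom 5: C, bond orders sum to 4 (valence 4) → 0 H
  atom 6: O, bond orders sum to 2 (valence 2) → 0 H
  atom 7: N, bond orders sum to 1 (valence 3) → 2 H
  atom 8: C, bond orders sum to 4 (valence 4) → 0 H
  atom 9: C, bond orders sum to 3 (valence 4) → 1 H
  atom 10: O, bond orders sum to 2 (valence 2) → 0 H
  atom 11: O, bond orders sum to 2 (valence 2) → 0 H
  atom 12: C, bond orders sum to 4 (valence 4) → 0 H
  atom 13: C, bond orders sum to 4 (valence 4) → 0 H
  atom 14: O, bond orders sum to 2 (valence 2) → 0 H
  atom 15: O, bond orders sum to 2 (valence 2) → 0 H
  atom 16: C, bond orders sum to 1 (valence 4) → 3 H
Total hydrogens: 6.

6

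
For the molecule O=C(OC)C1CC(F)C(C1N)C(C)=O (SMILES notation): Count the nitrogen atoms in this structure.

Scan the SMILES for N atoms (remember two-letter symbols like Cl and Br are single atoms).
Nitrogen count: 1.

1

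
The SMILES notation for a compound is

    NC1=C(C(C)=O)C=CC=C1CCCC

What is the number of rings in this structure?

1

In SMILES, each pair of matching ring-closure digits denotes one ring-closing bond; the number of such bonds equals the number of independent rings.
Ring-closure bonds here: 1.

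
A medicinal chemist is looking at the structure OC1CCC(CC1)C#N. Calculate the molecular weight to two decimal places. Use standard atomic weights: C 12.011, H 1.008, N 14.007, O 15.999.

125.17 g/mol

First, the molecular formula is C7H11NO (counting implicit H from valence).
  C: 7 × 12.011 = 84.077
  H: 11 × 1.008 = 11.088
  N: 1 × 14.007 = 14.007
  O: 1 × 15.999 = 15.999
Sum: 7×12.011 + 11×1.008 + 1×14.007 + 1×15.999 = 125.171 → 125.17 g/mol.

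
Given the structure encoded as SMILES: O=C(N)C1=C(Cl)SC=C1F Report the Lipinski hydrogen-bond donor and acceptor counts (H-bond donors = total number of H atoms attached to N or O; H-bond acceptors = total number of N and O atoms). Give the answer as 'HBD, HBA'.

2, 2

Donors: find every N or O and count the H atoms it carries.
  atom 1 (O): bond orders sum to 2 → 0 H
  atom 3 (N): bond orders sum to 1 → 2 H
Lipinski HBD = 2.
Acceptors: N atoms = 1, O atoms = 1 → HBA = 2.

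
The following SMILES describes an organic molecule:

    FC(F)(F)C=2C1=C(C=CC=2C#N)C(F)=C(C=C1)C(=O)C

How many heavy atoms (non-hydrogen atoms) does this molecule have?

20

Every atom symbol written in the SMILES (organic subset) is one heavy atom; implicit H are not written.
Heavy atoms by element → C:14, F:4, N:1, O:1.
Total: 20.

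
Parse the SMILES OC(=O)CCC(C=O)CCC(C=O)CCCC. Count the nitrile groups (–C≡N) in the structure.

0

Scan the SMILES for the nitrile motif — none present.
Groups that are present: 2 aldehyde, 1 carboxylic acid.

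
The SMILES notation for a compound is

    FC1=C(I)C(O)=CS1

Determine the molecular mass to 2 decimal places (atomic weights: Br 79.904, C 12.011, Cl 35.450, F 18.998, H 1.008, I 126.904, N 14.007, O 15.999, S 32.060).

244.02 g/mol

First, the molecular formula is C4H2FIOS (counting implicit H from valence).
  C: 4 × 12.011 = 48.044
  F: 1 × 18.998 = 18.998
  H: 2 × 1.008 = 2.016
  I: 1 × 126.904 = 126.904
  O: 1 × 15.999 = 15.999
  S: 1 × 32.060 = 32.060
Sum: 4×12.011 + 1×18.998 + 2×1.008 + 1×126.904 + 1×15.999 + 1×32.060 = 244.021 → 244.02 g/mol.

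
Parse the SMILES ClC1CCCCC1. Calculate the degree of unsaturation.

Degree of unsaturation = (number of rings) + (number of π bonds).
Ring closures in the SMILES: 1.
π bonds: none → 0 DoU from unsaturation.
Total DoU = 1 + 0 = 1.

1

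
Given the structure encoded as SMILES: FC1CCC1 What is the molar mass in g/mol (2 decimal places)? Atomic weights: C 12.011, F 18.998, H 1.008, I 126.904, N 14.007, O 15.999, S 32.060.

First, the molecular formula is C4H7F (counting implicit H from valence).
  C: 4 × 12.011 = 48.044
  F: 1 × 18.998 = 18.998
  H: 7 × 1.008 = 7.056
Sum: 4×12.011 + 1×18.998 + 7×1.008 = 74.098 → 74.10 g/mol.

74.10 g/mol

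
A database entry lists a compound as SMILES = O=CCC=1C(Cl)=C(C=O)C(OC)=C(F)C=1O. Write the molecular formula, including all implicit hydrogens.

Walk through each heavy atom and fill implicit hydrogens from standard valence (C 4, N 3, O 2, S 2, halogen 1):
  atom 1: O, bond orders sum to 2 (valence 2) → 0 H
  atom 2: C, bond orders sum to 3 (valence 4) → 1 H
  atom 3: C, bond orders sum to 2 (valence 4) → 2 H
  atom 4: C, bond orders sum to 4 (valence 4) → 0 H
  atom 5: C, bond orders sum to 4 (valence 4) → 0 H
  atom 6: Cl (halogen, monovalent) → 0 H
  atom 7: C, bond orders sum to 4 (valence 4) → 0 H
  atom 8: C, bond orders sum to 3 (valence 4) → 1 H
  atom 9: O, bond orders sum to 2 (valence 2) → 0 H
  atom 10: C, bond orders sum to 4 (valence 4) → 0 H
  atom 11: O, bond orders sum to 2 (valence 2) → 0 H
  atom 12: C, bond orders sum to 1 (valence 4) → 3 H
  atom 13: C, bond orders sum to 4 (valence 4) → 0 H
  atom 14: F (halogen, monovalent) → 0 H
  atom 15: C, bond orders sum to 4 (valence 4) → 0 H
  atom 16: O, bond orders sum to 1 (valence 2) → 1 H
Totals → C:10, H:8, Cl:1, F:1, O:4.

C10H8ClFO4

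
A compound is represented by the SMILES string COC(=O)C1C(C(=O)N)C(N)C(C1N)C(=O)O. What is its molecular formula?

Walk through each heavy atom and fill implicit hydrogens from standard valence (C 4, N 3, O 2, S 2, halogen 1):
  atom 1: C, bond orders sum to 1 (valence 4) → 3 H
  atom 2: O, bond orders sum to 2 (valence 2) → 0 H
  atom 3: C, bond orders sum to 4 (valence 4) → 0 H
  atom 4: O, bond orders sum to 2 (valence 2) → 0 H
  atom 5: C, bond orders sum to 3 (valence 4) → 1 H
  atom 6: C, bond orders sum to 3 (valence 4) → 1 H
  atom 7: C, bond orders sum to 4 (valence 4) → 0 H
  atom 8: O, bond orders sum to 2 (valence 2) → 0 H
  atom 9: N, bond orders sum to 1 (valence 3) → 2 H
  atom 10: C, bond orders sum to 3 (valence 4) → 1 H
  atom 11: N, bond orders sum to 1 (valence 3) → 2 H
  atom 12: C, bond orders sum to 3 (valence 4) → 1 H
  atom 13: C, bond orders sum to 3 (valence 4) → 1 H
  atom 14: N, bond orders sum to 1 (valence 3) → 2 H
  atom 15: C, bond orders sum to 4 (valence 4) → 0 H
  atom 16: O, bond orders sum to 2 (valence 2) → 0 H
  atom 17: O, bond orders sum to 1 (valence 2) → 1 H
Totals → C:9, H:15, N:3, O:5.
In Hill order: C9H15N3O5.

C9H15N3O5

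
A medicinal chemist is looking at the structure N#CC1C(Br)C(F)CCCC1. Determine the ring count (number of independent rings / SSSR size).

1

In SMILES, each pair of matching ring-closure digits denotes one ring-closing bond; the number of such bonds equals the number of independent rings.
Ring-closure bonds here: 1.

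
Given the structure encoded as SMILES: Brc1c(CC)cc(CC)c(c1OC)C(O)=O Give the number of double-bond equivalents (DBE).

Molecular formula: C12H15BrO3.
DoU = (2C + 2 + N − H − X) / 2, where X is the halogen count and O/S are ignored.
    = (2·12 + 2 + 0 − 15 − 1) / 2 = 10 / 2 = 5.

5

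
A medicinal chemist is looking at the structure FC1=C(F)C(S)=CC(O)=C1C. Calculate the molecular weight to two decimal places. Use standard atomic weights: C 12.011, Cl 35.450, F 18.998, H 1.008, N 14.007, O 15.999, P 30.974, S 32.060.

First, the molecular formula is C7H6F2OS (counting implicit H from valence).
  C: 7 × 12.011 = 84.077
  F: 2 × 18.998 = 37.996
  H: 6 × 1.008 = 6.048
  O: 1 × 15.999 = 15.999
  S: 1 × 32.060 = 32.060
Sum: 7×12.011 + 2×18.998 + 6×1.008 + 1×15.999 + 1×32.060 = 176.180 → 176.18 g/mol.

176.18 g/mol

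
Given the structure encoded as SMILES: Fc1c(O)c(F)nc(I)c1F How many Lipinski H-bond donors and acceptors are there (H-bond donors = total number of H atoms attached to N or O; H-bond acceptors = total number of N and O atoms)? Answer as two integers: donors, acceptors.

1, 2

Donors: find every N or O and count the H atoms it carries.
  atom 4 (O): bond orders sum to 1 → 1 H
  atom 7 (N): bond orders sum to 3 → 0 H
Lipinski HBD = 1.
Acceptors: N atoms = 1, O atoms = 1 → HBA = 2.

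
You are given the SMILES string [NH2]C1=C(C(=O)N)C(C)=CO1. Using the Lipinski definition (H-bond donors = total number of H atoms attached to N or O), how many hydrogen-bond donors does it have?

Donors: find every N or O and count the H atoms it carries.
  atom 1 (N): bond orders sum to 1 → 2 H
  atom 5 (O): bond orders sum to 2 → 0 H
  atom 6 (N): bond orders sum to 1 → 2 H
  atom 10 (O): bond orders sum to 2 → 0 H
Lipinski HBD = 4.

4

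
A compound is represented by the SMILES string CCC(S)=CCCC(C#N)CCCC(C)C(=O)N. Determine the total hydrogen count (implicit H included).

24

Walk through each heavy atom and fill implicit hydrogens from standard valence (C 4, N 3, O 2, S 2, halogen 1):
  atom 1: C, bond orders sum to 1 (valence 4) → 3 H
  atom 2: C, bond orders sum to 2 (valence 4) → 2 H
  atom 3: C, bond orders sum to 4 (valence 4) → 0 H
  atom 4: S, bond orders sum to 1 (valence 2) → 1 H
  atom 5: C, bond orders sum to 3 (valence 4) → 1 H
  atom 6: C, bond orders sum to 2 (valence 4) → 2 H
  atom 7: C, bond orders sum to 2 (valence 4) → 2 H
  atom 8: C, bond orders sum to 3 (valence 4) → 1 H
  atom 9: C, bond orders sum to 4 (valence 4) → 0 H
  atom 10: N, bond orders sum to 3 (valence 3) → 0 H
  atom 11: C, bond orders sum to 2 (valence 4) → 2 H
  atom 12: C, bond orders sum to 2 (valence 4) → 2 H
  atom 13: C, bond orders sum to 2 (valence 4) → 2 H
  atom 14: C, bond orders sum to 3 (valence 4) → 1 H
  atom 15: C, bond orders sum to 1 (valence 4) → 3 H
  atom 16: C, bond orders sum to 4 (valence 4) → 0 H
  atom 17: O, bond orders sum to 2 (valence 2) → 0 H
  atom 18: N, bond orders sum to 1 (valence 3) → 2 H
Total hydrogens: 24.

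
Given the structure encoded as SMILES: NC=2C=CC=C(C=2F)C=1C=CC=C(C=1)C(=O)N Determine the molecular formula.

C13H11FN2O

Walk through each heavy atom and fill implicit hydrogens from standard valence (C 4, N 3, O 2, S 2, halogen 1):
  atom 1: N, bond orders sum to 1 (valence 3) → 2 H
  atom 2: C, bond orders sum to 4 (valence 4) → 0 H
  atom 3: C, bond orders sum to 3 (valence 4) → 1 H
  atom 4: C, bond orders sum to 3 (valence 4) → 1 H
  atom 5: C, bond orders sum to 3 (valence 4) → 1 H
  atom 6: C, bond orders sum to 4 (valence 4) → 0 H
  atom 7: C, bond orders sum to 4 (valence 4) → 0 H
  atom 8: F (halogen, monovalent) → 0 H
  atom 9: C, bond orders sum to 4 (valence 4) → 0 H
  atom 10: C, bond orders sum to 3 (valence 4) → 1 H
  atom 11: C, bond orders sum to 3 (valence 4) → 1 H
  atom 12: C, bond orders sum to 3 (valence 4) → 1 H
  atom 13: C, bond orders sum to 4 (valence 4) → 0 H
  atom 14: C, bond orders sum to 3 (valence 4) → 1 H
  atom 15: C, bond orders sum to 4 (valence 4) → 0 H
  atom 16: O, bond orders sum to 2 (valence 2) → 0 H
  atom 17: N, bond orders sum to 1 (valence 3) → 2 H
Totals → C:13, H:11, F:1, N:2, O:1.
In Hill order: C13H11FN2O.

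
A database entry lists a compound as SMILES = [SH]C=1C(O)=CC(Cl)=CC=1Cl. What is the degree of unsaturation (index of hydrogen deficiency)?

Molecular formula: C6H4Cl2OS.
DoU = (2C + 2 + N − H − X) / 2, where X is the halogen count and O/S are ignored.
    = (2·6 + 2 + 0 − 4 − 2) / 2 = 8 / 2 = 4.

4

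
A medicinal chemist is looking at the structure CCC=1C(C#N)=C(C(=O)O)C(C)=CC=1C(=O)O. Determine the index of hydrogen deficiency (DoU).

Degree of unsaturation = (number of rings) + (number of π bonds).
Ring closures in the SMILES: 1.
π bonds: 5 double bonds (each 1 DoU), 1 triple bond (each 2 DoU) → 7 DoU from unsaturation.
Total DoU = 1 + 7 = 8.

8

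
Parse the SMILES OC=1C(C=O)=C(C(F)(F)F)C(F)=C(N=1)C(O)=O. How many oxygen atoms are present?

4

Scan the SMILES for O atoms (remember two-letter symbols like Cl and Br are single atoms).
Oxygen count: 4.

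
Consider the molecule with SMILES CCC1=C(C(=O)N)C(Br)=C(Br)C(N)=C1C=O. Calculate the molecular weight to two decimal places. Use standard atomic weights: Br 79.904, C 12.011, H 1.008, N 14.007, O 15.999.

First, the molecular formula is C10H10Br2N2O2 (counting implicit H from valence).
  Br: 2 × 79.904 = 159.808
  C: 10 × 12.011 = 120.110
  H: 10 × 1.008 = 10.080
  N: 2 × 14.007 = 28.014
  O: 2 × 15.999 = 31.998
Sum: 2×79.904 + 10×12.011 + 10×1.008 + 2×14.007 + 2×15.999 = 350.010 → 350.01 g/mol.

350.01 g/mol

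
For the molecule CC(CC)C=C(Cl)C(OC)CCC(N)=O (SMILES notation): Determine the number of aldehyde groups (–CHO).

Scan the SMILES for the aldehyde motif — none present.
Groups that are present: 1 alkene, 1 amide, 1 ether.

0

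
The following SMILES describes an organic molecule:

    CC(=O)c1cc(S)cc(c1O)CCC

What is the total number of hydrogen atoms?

Walk through each heavy atom and fill implicit hydrogens from standard valence (C 4, N 3, O 2, S 2, halogen 1); for lowercase aromatic atoms, an aromatic c carries 1 H when it has two neighbours and 0 H with three, and aromatic n carries 0 H:
  atom 1: C, bond orders sum to 1 (valence 4) → 3 H
  atom 2: C, bond orders sum to 4 (valence 4) → 0 H
  atom 3: O, bond orders sum to 2 (valence 2) → 0 H
  atom 4: aromatic c, 3 neighbours → 0 H
  atom 5: aromatic c, 2 neighbours → 1 H
  atom 6: aromatic c, 3 neighbours → 0 H
  atom 7: S, bond orders sum to 1 (valence 2) → 1 H
  atom 8: aromatic c, 2 neighbours → 1 H
  atom 9: aromatic c, 3 neighbours → 0 H
  atom 10: aromatic c, 3 neighbours → 0 H
  atom 11: O, bond orders sum to 1 (valence 2) → 1 H
  atom 12: C, bond orders sum to 2 (valence 4) → 2 H
  atom 13: C, bond orders sum to 2 (valence 4) → 2 H
  atom 14: C, bond orders sum to 1 (valence 4) → 3 H
Total hydrogens: 14.

14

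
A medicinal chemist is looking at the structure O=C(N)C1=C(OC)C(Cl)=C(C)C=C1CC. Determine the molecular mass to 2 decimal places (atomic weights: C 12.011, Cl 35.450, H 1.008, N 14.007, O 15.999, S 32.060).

227.69 g/mol

First, the molecular formula is C11H14ClNO2 (counting implicit H from valence).
  C: 11 × 12.011 = 132.121
  Cl: 1 × 35.450 = 35.450
  H: 14 × 1.008 = 14.112
  N: 1 × 14.007 = 14.007
  O: 2 × 15.999 = 31.998
Sum: 11×12.011 + 1×35.450 + 14×1.008 + 1×14.007 + 2×15.999 = 227.688 → 227.69 g/mol.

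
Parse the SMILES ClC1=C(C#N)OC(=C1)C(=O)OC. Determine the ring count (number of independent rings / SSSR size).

1

In SMILES, each pair of matching ring-closure digits denotes one ring-closing bond; the number of such bonds equals the number of independent rings.
Ring-closure bonds here: 1.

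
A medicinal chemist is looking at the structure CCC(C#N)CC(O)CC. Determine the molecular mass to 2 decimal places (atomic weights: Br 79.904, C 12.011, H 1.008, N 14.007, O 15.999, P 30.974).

First, the molecular formula is C8H15NO (counting implicit H from valence).
  C: 8 × 12.011 = 96.088
  H: 15 × 1.008 = 15.120
  N: 1 × 14.007 = 14.007
  O: 1 × 15.999 = 15.999
Sum: 8×12.011 + 15×1.008 + 1×14.007 + 1×15.999 = 141.214 → 141.21 g/mol.

141.21 g/mol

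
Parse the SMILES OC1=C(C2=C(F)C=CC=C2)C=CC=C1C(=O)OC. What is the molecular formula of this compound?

C14H11FO3

Walk through each heavy atom and fill implicit hydrogens from standard valence (C 4, N 3, O 2, S 2, halogen 1):
  atom 1: O, bond orders sum to 1 (valence 2) → 1 H
  atom 2: C, bond orders sum to 4 (valence 4) → 0 H
  atom 3: C, bond orders sum to 4 (valence 4) → 0 H
  atom 4: C, bond orders sum to 4 (valence 4) → 0 H
  atom 5: C, bond orders sum to 4 (valence 4) → 0 H
  atom 6: F (halogen, monovalent) → 0 H
  atom 7: C, bond orders sum to 3 (valence 4) → 1 H
  atom 8: C, bond orders sum to 3 (valence 4) → 1 H
  atom 9: C, bond orders sum to 3 (valence 4) → 1 H
  atom 10: C, bond orders sum to 3 (valence 4) → 1 H
  atom 11: C, bond orders sum to 3 (valence 4) → 1 H
  atom 12: C, bond orders sum to 3 (valence 4) → 1 H
  atom 13: C, bond orders sum to 3 (valence 4) → 1 H
  atom 14: C, bond orders sum to 4 (valence 4) → 0 H
  atom 15: C, bond orders sum to 4 (valence 4) → 0 H
  atom 16: O, bond orders sum to 2 (valence 2) → 0 H
  atom 17: O, bond orders sum to 2 (valence 2) → 0 H
  atom 18: C, bond orders sum to 1 (valence 4) → 3 H
Totals → C:14, H:11, F:1, O:3.
In Hill order: C14H11FO3.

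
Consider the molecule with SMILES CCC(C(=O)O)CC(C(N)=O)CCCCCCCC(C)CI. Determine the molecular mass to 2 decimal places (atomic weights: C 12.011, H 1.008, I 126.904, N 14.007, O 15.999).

First, the molecular formula is C17H32INO3 (counting implicit H from valence).
  C: 17 × 12.011 = 204.187
  H: 32 × 1.008 = 32.256
  I: 1 × 126.904 = 126.904
  N: 1 × 14.007 = 14.007
  O: 3 × 15.999 = 47.997
Sum: 17×12.011 + 32×1.008 + 1×126.904 + 1×14.007 + 3×15.999 = 425.351 → 425.35 g/mol.

425.35 g/mol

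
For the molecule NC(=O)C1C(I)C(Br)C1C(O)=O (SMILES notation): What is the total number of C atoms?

6

Count every carbon token in the SMILES (each C, including those in ring-closure positions and inside branches).
Carbon count: 6.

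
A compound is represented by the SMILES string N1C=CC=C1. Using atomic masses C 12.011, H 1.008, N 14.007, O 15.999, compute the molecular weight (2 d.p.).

67.09 g/mol

First, the molecular formula is C4H5N (counting implicit H from valence).
  C: 4 × 12.011 = 48.044
  H: 5 × 1.008 = 5.040
  N: 1 × 14.007 = 14.007
Sum: 4×12.011 + 5×1.008 + 1×14.007 = 67.091 → 67.09 g/mol.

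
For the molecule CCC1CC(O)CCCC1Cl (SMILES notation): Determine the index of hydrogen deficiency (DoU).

Degree of unsaturation = (number of rings) + (number of π bonds).
Ring closures in the SMILES: 1.
π bonds: none → 0 DoU from unsaturation.
Total DoU = 1 + 0 = 1.

1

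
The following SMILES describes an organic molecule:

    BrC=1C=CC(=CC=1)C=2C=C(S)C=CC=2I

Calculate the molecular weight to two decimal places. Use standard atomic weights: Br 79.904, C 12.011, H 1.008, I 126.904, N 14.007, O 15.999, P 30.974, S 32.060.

First, the molecular formula is C12H8BrIS (counting implicit H from valence).
  Br: 1 × 79.904 = 79.904
  C: 12 × 12.011 = 144.132
  H: 8 × 1.008 = 8.064
  I: 1 × 126.904 = 126.904
  S: 1 × 32.060 = 32.060
Sum: 1×79.904 + 12×12.011 + 8×1.008 + 1×126.904 + 1×32.060 = 391.064 → 391.06 g/mol.

391.06 g/mol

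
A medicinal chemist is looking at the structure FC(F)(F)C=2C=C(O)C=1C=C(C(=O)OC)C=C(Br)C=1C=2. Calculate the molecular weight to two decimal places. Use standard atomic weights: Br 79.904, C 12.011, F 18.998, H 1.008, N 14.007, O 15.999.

First, the molecular formula is C13H8BrF3O3 (counting implicit H from valence).
  Br: 1 × 79.904 = 79.904
  C: 13 × 12.011 = 156.143
  F: 3 × 18.998 = 56.994
  H: 8 × 1.008 = 8.064
  O: 3 × 15.999 = 47.997
Sum: 1×79.904 + 13×12.011 + 3×18.998 + 8×1.008 + 3×15.999 = 349.102 → 349.10 g/mol.

349.10 g/mol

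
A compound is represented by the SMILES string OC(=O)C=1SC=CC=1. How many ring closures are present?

In SMILES, each pair of matching ring-closure digits denotes one ring-closing bond; the number of such bonds equals the number of independent rings.
Ring-closure bonds here: 1.

1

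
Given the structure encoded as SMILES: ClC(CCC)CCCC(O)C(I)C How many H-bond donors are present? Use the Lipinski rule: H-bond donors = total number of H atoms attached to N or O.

1

Donors: find every N or O and count the H atoms it carries.
  atom 10 (O): bond orders sum to 1 → 1 H
Lipinski HBD = 1.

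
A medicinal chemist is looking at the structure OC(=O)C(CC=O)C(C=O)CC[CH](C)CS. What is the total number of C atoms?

11

Count every carbon token in the SMILES (each C, including those in ring-closure positions and inside branches).
Carbon count: 11.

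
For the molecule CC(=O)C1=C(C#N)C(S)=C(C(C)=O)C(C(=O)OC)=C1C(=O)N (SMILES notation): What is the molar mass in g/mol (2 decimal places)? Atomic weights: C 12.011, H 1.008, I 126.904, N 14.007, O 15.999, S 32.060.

320.32 g/mol

First, the molecular formula is C14H12N2O5S (counting implicit H from valence).
  C: 14 × 12.011 = 168.154
  H: 12 × 1.008 = 12.096
  N: 2 × 14.007 = 28.014
  O: 5 × 15.999 = 79.995
  S: 1 × 32.060 = 32.060
Sum: 14×12.011 + 12×1.008 + 2×14.007 + 5×15.999 + 1×32.060 = 320.319 → 320.32 g/mol.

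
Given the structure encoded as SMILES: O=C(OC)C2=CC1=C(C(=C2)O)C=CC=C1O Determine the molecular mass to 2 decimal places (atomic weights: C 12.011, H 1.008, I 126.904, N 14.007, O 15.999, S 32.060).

218.21 g/mol

First, the molecular formula is C12H10O4 (counting implicit H from valence).
  C: 12 × 12.011 = 144.132
  H: 10 × 1.008 = 10.080
  O: 4 × 15.999 = 63.996
Sum: 12×12.011 + 10×1.008 + 4×15.999 = 218.208 → 218.21 g/mol.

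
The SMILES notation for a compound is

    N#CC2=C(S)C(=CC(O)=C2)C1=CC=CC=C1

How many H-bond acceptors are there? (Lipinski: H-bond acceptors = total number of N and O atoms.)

N atoms: 1; O atoms: 1.
Lipinski HBA = 1 + 1 = 2.

2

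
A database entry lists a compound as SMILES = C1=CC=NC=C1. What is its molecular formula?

C5H5N

Walk through each heavy atom and fill implicit hydrogens from standard valence (C 4, N 3, O 2, S 2, halogen 1):
  atom 1: C, bond orders sum to 3 (valence 4) → 1 H
  atom 2: C, bond orders sum to 3 (valence 4) → 1 H
  atom 3: C, bond orders sum to 3 (valence 4) → 1 H
  atom 4: N, bond orders sum to 3 (valence 3) → 0 H
  atom 5: C, bond orders sum to 3 (valence 4) → 1 H
  atom 6: C, bond orders sum to 3 (valence 4) → 1 H
Totals → C:5, H:5, N:1.
In Hill order: C5H5N.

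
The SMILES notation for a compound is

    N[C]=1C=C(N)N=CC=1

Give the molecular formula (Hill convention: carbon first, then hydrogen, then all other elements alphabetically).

C5H7N3

Walk through each heavy atom and fill implicit hydrogens from standard valence (C 4, N 3, O 2, S 2, halogen 1):
  atom 1: N, bond orders sum to 1 (valence 3) → 2 H
  atom 2: C with explicit H count 0
  atom 3: C, bond orders sum to 3 (valence 4) → 1 H
  atom 4: C, bond orders sum to 4 (valence 4) → 0 H
  atom 5: N, bond orders sum to 1 (valence 3) → 2 H
  atom 6: N, bond orders sum to 3 (valence 3) → 0 H
  atom 7: C, bond orders sum to 3 (valence 4) → 1 H
  atom 8: C, bond orders sum to 3 (valence 4) → 1 H
Totals → C:5, H:7, N:3.
In Hill order: C5H7N3.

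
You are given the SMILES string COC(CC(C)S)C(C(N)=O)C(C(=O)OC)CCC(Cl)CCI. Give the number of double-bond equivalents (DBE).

Molecular formula: C15H27ClINO4S.
DoU = (2C + 2 + N − H − X) / 2, where X is the halogen count and O/S are ignored.
    = (2·15 + 2 + 1 − 27 − 2) / 2 = 4 / 2 = 2.

2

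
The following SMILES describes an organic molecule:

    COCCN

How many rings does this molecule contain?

In SMILES, each pair of matching ring-closure digits denotes one ring-closing bond; the number of such bonds equals the number of independent rings.
Ring-closure bonds here: 0.

0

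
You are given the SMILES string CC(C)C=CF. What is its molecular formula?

C5H9F

Walk through each heavy atom and fill implicit hydrogens from standard valence (C 4, N 3, O 2, S 2, halogen 1):
  atom 1: C, bond orders sum to 1 (valence 4) → 3 H
  atom 2: C, bond orders sum to 3 (valence 4) → 1 H
  atom 3: C, bond orders sum to 1 (valence 4) → 3 H
  atom 4: C, bond orders sum to 3 (valence 4) → 1 H
  atom 5: C, bond orders sum to 3 (valence 4) → 1 H
  atom 6: F (halogen, monovalent) → 0 H
Totals → C:5, H:9, F:1.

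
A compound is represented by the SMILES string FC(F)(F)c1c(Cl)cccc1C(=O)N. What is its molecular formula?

Walk through each heavy atom and fill implicit hydrogens from standard valence (C 4, N 3, O 2, S 2, halogen 1); for lowercase aromatic atoms, an aromatic c carries 1 H when it has two neighbours and 0 H with three, and aromatic n carries 0 H:
  atom 1: F (halogen, monovalent) → 0 H
  atom 2: C, bond orders sum to 4 (valence 4) → 0 H
  atom 3: F (halogen, monovalent) → 0 H
  atom 4: F (halogen, monovalent) → 0 H
  atom 5: aromatic c, 3 neighbours → 0 H
  atom 6: aromatic c, 3 neighbours → 0 H
  atom 7: Cl (halogen, monovalent) → 0 H
  atom 8: aromatic c, 2 neighbours → 1 H
  atom 9: aromatic c, 2 neighbours → 1 H
  atom 10: aromatic c, 2 neighbours → 1 H
  atom 11: aromatic c, 3 neighbours → 0 H
  atom 12: C, bond orders sum to 4 (valence 4) → 0 H
  atom 13: O, bond orders sum to 2 (valence 2) → 0 H
  atom 14: N, bond orders sum to 1 (valence 3) → 2 H
Totals → C:8, H:5, Cl:1, F:3, N:1, O:1.

C8H5ClF3NO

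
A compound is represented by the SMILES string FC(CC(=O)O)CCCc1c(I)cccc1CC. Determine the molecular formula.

C14H18FIO2

Walk through each heavy atom and fill implicit hydrogens from standard valence (C 4, N 3, O 2, S 2, halogen 1); for lowercase aromatic atoms, an aromatic c carries 1 H when it has two neighbours and 0 H with three, and aromatic n carries 0 H:
  atom 1: F (halogen, monovalent) → 0 H
  atom 2: C, bond orders sum to 3 (valence 4) → 1 H
  atom 3: C, bond orders sum to 2 (valence 4) → 2 H
  atom 4: C, bond orders sum to 4 (valence 4) → 0 H
  atom 5: O, bond orders sum to 2 (valence 2) → 0 H
  atom 6: O, bond orders sum to 1 (valence 2) → 1 H
  atom 7: C, bond orders sum to 2 (valence 4) → 2 H
  atom 8: C, bond orders sum to 2 (valence 4) → 2 H
  atom 9: C, bond orders sum to 2 (valence 4) → 2 H
  atom 10: aromatic c, 3 neighbours → 0 H
  atom 11: aromatic c, 3 neighbours → 0 H
  atom 12: I (halogen, monovalent) → 0 H
  atom 13: aromatic c, 2 neighbours → 1 H
  atom 14: aromatic c, 2 neighbours → 1 H
  atom 15: aromatic c, 2 neighbours → 1 H
  atom 16: aromatic c, 3 neighbours → 0 H
  atom 17: C, bond orders sum to 2 (valence 4) → 2 H
  atom 18: C, bond orders sum to 1 (valence 4) → 3 H
Totals → C:14, H:18, F:1, I:1, O:2.
In Hill order: C14H18FIO2.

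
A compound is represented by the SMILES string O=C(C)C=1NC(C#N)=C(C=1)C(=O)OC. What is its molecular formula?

C9H8N2O3

Walk through each heavy atom and fill implicit hydrogens from standard valence (C 4, N 3, O 2, S 2, halogen 1):
  atom 1: O, bond orders sum to 2 (valence 2) → 0 H
  atom 2: C, bond orders sum to 4 (valence 4) → 0 H
  atom 3: C, bond orders sum to 1 (valence 4) → 3 H
  atom 4: C, bond orders sum to 4 (valence 4) → 0 H
  atom 5: N, bond orders sum to 2 (valence 3) → 1 H
  atom 6: C, bond orders sum to 4 (valence 4) → 0 H
  atom 7: C, bond orders sum to 4 (valence 4) → 0 H
  atom 8: N, bond orders sum to 3 (valence 3) → 0 H
  atom 9: C, bond orders sum to 4 (valence 4) → 0 H
  atom 10: C, bond orders sum to 3 (valence 4) → 1 H
  atom 11: C, bond orders sum to 4 (valence 4) → 0 H
  atom 12: O, bond orders sum to 2 (valence 2) → 0 H
  atom 13: O, bond orders sum to 2 (valence 2) → 0 H
  atom 14: C, bond orders sum to 1 (valence 4) → 3 H
Totals → C:9, H:8, N:2, O:3.
In Hill order: C9H8N2O3.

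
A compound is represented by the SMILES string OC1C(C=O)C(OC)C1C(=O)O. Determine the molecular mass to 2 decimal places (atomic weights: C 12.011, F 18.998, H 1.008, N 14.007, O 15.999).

First, the molecular formula is C7H10O5 (counting implicit H from valence).
  C: 7 × 12.011 = 84.077
  H: 10 × 1.008 = 10.080
  O: 5 × 15.999 = 79.995
Sum: 7×12.011 + 10×1.008 + 5×15.999 = 174.152 → 174.15 g/mol.

174.15 g/mol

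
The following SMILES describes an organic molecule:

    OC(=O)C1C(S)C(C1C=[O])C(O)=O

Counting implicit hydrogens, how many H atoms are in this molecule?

8

Walk through each heavy atom and fill implicit hydrogens from standard valence (C 4, N 3, O 2, S 2, halogen 1):
  atom 1: O, bond orders sum to 1 (valence 2) → 1 H
  atom 2: C, bond orders sum to 4 (valence 4) → 0 H
  atom 3: O, bond orders sum to 2 (valence 2) → 0 H
  atom 4: C, bond orders sum to 3 (valence 4) → 1 H
  atom 5: C, bond orders sum to 3 (valence 4) → 1 H
  atom 6: S, bond orders sum to 1 (valence 2) → 1 H
  atom 7: C, bond orders sum to 3 (valence 4) → 1 H
  atom 8: C, bond orders sum to 3 (valence 4) → 1 H
  atom 9: C, bond orders sum to 3 (valence 4) → 1 H
  atom 10: O with explicit H count 0
  atom 11: C, bond orders sum to 4 (valence 4) → 0 H
  atom 12: O, bond orders sum to 1 (valence 2) → 1 H
  atom 13: O, bond orders sum to 2 (valence 2) → 0 H
Total hydrogens: 8.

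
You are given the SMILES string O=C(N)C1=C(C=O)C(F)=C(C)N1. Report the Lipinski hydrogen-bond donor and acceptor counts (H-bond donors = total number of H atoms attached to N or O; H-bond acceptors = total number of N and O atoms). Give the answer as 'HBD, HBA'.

3, 4

Donors: find every N or O and count the H atoms it carries.
  atom 1 (O): bond orders sum to 2 → 0 H
  atom 3 (N): bond orders sum to 1 → 2 H
  atom 7 (O): bond orders sum to 2 → 0 H
  atom 12 (N): bond orders sum to 2 → 1 H
Lipinski HBD = 3.
Acceptors: N atoms = 2, O atoms = 2 → HBA = 4.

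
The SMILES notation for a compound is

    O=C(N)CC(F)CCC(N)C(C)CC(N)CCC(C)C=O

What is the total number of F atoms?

1

Scan the SMILES for F atoms (remember two-letter symbols like Cl and Br are single atoms).
Fluorine count: 1.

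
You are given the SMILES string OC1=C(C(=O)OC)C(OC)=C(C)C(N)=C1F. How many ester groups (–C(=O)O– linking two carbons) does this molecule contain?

1

The ester motif appears at heavy-atom position 4 in the SMILES.
Other groups present: 1 ether, 1 hydroxyl, 1 primary amine.
Ester count: 1.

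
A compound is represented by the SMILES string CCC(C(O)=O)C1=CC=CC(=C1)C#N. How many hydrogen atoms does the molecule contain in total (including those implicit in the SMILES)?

11

Walk through each heavy atom and fill implicit hydrogens from standard valence (C 4, N 3, O 2, S 2, halogen 1):
  atom 1: C, bond orders sum to 1 (valence 4) → 3 H
  atom 2: C, bond orders sum to 2 (valence 4) → 2 H
  atom 3: C, bond orders sum to 3 (valence 4) → 1 H
  atom 4: C, bond orders sum to 4 (valence 4) → 0 H
  atom 5: O, bond orders sum to 1 (valence 2) → 1 H
  atom 6: O, bond orders sum to 2 (valence 2) → 0 H
  atom 7: C, bond orders sum to 4 (valence 4) → 0 H
  atom 8: C, bond orders sum to 3 (valence 4) → 1 H
  atom 9: C, bond orders sum to 3 (valence 4) → 1 H
  atom 10: C, bond orders sum to 3 (valence 4) → 1 H
  atom 11: C, bond orders sum to 4 (valence 4) → 0 H
  atom 12: C, bond orders sum to 3 (valence 4) → 1 H
  atom 13: C, bond orders sum to 4 (valence 4) → 0 H
  atom 14: N, bond orders sum to 3 (valence 3) → 0 H
Total hydrogens: 11.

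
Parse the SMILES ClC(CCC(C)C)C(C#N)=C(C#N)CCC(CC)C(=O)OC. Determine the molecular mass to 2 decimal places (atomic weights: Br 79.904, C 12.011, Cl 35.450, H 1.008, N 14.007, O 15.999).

First, the molecular formula is C17H25ClN2O2 (counting implicit H from valence).
  C: 17 × 12.011 = 204.187
  Cl: 1 × 35.450 = 35.450
  H: 25 × 1.008 = 25.200
  N: 2 × 14.007 = 28.014
  O: 2 × 15.999 = 31.998
Sum: 17×12.011 + 1×35.450 + 25×1.008 + 2×14.007 + 2×15.999 = 324.849 → 324.85 g/mol.

324.85 g/mol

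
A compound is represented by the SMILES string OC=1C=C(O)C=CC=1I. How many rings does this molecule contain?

1

In SMILES, each pair of matching ring-closure digits denotes one ring-closing bond; the number of such bonds equals the number of independent rings.
Ring-closure bonds here: 1.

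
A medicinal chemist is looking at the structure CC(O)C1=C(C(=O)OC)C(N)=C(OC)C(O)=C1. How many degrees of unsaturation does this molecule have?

5

Molecular formula: C11H15NO5.
DoU = (2C + 2 + N − H − X) / 2, where X is the halogen count and O/S are ignored.
    = (2·11 + 2 + 1 − 15 − 0) / 2 = 10 / 2 = 5.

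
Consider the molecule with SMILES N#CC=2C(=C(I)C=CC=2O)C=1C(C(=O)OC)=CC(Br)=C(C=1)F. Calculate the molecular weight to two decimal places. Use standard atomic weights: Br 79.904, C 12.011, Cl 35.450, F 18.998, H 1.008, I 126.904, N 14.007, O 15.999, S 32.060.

476.04 g/mol

First, the molecular formula is C15H8BrFINO3 (counting implicit H from valence).
  Br: 1 × 79.904 = 79.904
  C: 15 × 12.011 = 180.165
  F: 1 × 18.998 = 18.998
  H: 8 × 1.008 = 8.064
  I: 1 × 126.904 = 126.904
  N: 1 × 14.007 = 14.007
  O: 3 × 15.999 = 47.997
Sum: 1×79.904 + 15×12.011 + 1×18.998 + 8×1.008 + 1×126.904 + 1×14.007 + 3×15.999 = 476.039 → 476.04 g/mol.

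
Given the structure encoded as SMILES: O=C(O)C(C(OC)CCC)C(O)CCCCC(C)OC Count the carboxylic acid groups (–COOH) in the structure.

The carboxylic acid motif appears at heavy-atom position 2 in the SMILES.
Other groups present: 2 ether, 1 hydroxyl.
Carboxylic acid count: 1.

1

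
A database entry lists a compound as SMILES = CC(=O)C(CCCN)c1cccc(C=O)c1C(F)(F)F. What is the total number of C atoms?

Count every carbon token in the SMILES (each C, including those in ring-closure positions and inside branches).
Carbon count: 14.

14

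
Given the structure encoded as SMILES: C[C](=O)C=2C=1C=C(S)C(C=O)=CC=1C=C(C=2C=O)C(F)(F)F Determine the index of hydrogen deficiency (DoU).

10

Molecular formula: C15H9F3O3S.
DoU = (2C + 2 + N − H − X) / 2, where X is the halogen count and O/S are ignored.
    = (2·15 + 2 + 0 − 9 − 3) / 2 = 20 / 2 = 10.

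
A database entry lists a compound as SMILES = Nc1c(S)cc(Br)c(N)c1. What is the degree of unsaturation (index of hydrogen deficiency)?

4

Molecular formula: C6H7BrN2S.
DoU = (2C + 2 + N − H − X) / 2, where X is the halogen count and O/S are ignored.
    = (2·6 + 2 + 2 − 7 − 1) / 2 = 8 / 2 = 4.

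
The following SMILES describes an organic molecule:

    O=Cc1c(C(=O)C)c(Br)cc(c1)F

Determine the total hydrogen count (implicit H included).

6

Walk through each heavy atom and fill implicit hydrogens from standard valence (C 4, N 3, O 2, S 2, halogen 1); for lowercase aromatic atoms, an aromatic c carries 1 H when it has two neighbours and 0 H with three, and aromatic n carries 0 H:
  atom 1: O, bond orders sum to 2 (valence 2) → 0 H
  atom 2: C, bond orders sum to 3 (valence 4) → 1 H
  atom 3: aromatic c, 3 neighbours → 0 H
  atom 4: aromatic c, 3 neighbours → 0 H
  atom 5: C, bond orders sum to 4 (valence 4) → 0 H
  atom 6: O, bond orders sum to 2 (valence 2) → 0 H
  atom 7: C, bond orders sum to 1 (valence 4) → 3 H
  atom 8: aromatic c, 3 neighbours → 0 H
  atom 9: Br (halogen, monovalent) → 0 H
  atom 10: aromatic c, 2 neighbours → 1 H
  atom 11: aromatic c, 3 neighbours → 0 H
  atom 12: aromatic c, 2 neighbours → 1 H
  atom 13: F (halogen, monovalent) → 0 H
Total hydrogens: 6.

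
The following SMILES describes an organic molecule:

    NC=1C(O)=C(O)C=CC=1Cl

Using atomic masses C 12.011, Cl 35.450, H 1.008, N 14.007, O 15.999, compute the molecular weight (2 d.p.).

159.57 g/mol

First, the molecular formula is C6H6ClNO2 (counting implicit H from valence).
  C: 6 × 12.011 = 72.066
  Cl: 1 × 35.450 = 35.450
  H: 6 × 1.008 = 6.048
  N: 1 × 14.007 = 14.007
  O: 2 × 15.999 = 31.998
Sum: 6×12.011 + 1×35.450 + 6×1.008 + 1×14.007 + 2×15.999 = 159.569 → 159.57 g/mol.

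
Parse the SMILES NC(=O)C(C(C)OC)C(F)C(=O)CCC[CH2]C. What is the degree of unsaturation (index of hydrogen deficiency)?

2

Molecular formula: C12H22FNO3.
DoU = (2C + 2 + N − H − X) / 2, where X is the halogen count and O/S are ignored.
    = (2·12 + 2 + 1 − 22 − 1) / 2 = 4 / 2 = 2.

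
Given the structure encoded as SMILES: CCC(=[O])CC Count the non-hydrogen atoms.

6

Every atom symbol written in the SMILES (organic subset) is one heavy atom; implicit H are not written.
Heavy atoms by element → C:5, O:1.
Total: 6.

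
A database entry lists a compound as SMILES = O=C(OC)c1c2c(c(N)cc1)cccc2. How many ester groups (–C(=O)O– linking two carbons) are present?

1

The ester motif appears at heavy-atom position 2 in the SMILES.
Other groups present: 1 primary amine.
Ester count: 1.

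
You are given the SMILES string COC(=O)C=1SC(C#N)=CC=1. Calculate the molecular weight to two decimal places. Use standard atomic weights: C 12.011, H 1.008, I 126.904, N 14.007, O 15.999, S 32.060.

First, the molecular formula is C7H5NO2S (counting implicit H from valence).
  C: 7 × 12.011 = 84.077
  H: 5 × 1.008 = 5.040
  N: 1 × 14.007 = 14.007
  O: 2 × 15.999 = 31.998
  S: 1 × 32.060 = 32.060
Sum: 7×12.011 + 5×1.008 + 1×14.007 + 2×15.999 + 1×32.060 = 167.182 → 167.18 g/mol.

167.18 g/mol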